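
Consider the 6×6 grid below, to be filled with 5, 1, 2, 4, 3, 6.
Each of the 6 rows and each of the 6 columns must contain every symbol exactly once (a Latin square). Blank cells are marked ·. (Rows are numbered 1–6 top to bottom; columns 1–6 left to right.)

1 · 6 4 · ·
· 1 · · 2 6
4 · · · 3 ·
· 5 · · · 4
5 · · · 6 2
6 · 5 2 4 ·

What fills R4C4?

Row 1, column 5: row 1 has {1, 4, 6} and column 5 has {2, 4, 3, 6}, leaving only 5.
Row 1, column 6: row 1 has {5, 1, 4, 6} and column 6 has {2, 4, 6}, leaving only 3.
Row 1, column 2: row 1 has {5, 1, 4, 3, 6} and column 2 has {5, 1}, leaving only 2.
Row 2, column 1: row 2 has {1, 2, 6} and column 1 has {5, 1, 4, 6}, leaving only 3.
Row 2, column 3: row 2 has {1, 2, 3, 6} and column 3 has {5, 6}, leaving only 4.
Row 2, column 4: row 2 has {1, 2, 4, 3, 6} and column 4 has {2, 4}, leaving only 5.
Row 3, column 2: row 3 has {4, 3} and column 2 has {5, 1, 2}, leaving only 6.
Row 3, column 4: row 3 has {4, 3, 6} and column 4 has {5, 2, 4}, leaving only 1.
Row 3, column 3: row 3 has {1, 4, 3, 6} and column 3 has {5, 4, 6}, leaving only 2.
Row 3, column 6: row 3 has {1, 2, 4, 3, 6} and column 6 has {2, 4, 3, 6}, leaving only 5.
Row 4, column 1: row 4 has {5, 4} and column 1 has {5, 1, 4, 3, 6}, leaving only 2.
Row 4, column 5: row 4 has {5, 2, 4} and column 5 has {5, 2, 4, 3, 6}, leaving only 1.
Row 4, column 3: row 4 has {5, 1, 2, 4} and column 3 has {5, 2, 4, 6}, leaving only 3.
Row 4 already has {5, 1, 2, 4, 3} and column 4 already has {5, 1, 2, 4}, so row 4, column 4 must be 6.

6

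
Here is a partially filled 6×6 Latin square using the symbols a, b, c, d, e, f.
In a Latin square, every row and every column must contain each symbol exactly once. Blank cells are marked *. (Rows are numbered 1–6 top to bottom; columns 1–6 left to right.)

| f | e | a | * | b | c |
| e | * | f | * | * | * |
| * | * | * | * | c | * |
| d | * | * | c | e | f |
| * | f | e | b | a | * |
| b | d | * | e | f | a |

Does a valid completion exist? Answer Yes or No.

No row or column among the givens repeats a symbol, and propagating forced cells runs into no contradiction.
One valid completion exists (for instance, f e a d b c / e c f a d b / a b d f c e / d a b c e f / c f e b a d / b d c e f a).

Yes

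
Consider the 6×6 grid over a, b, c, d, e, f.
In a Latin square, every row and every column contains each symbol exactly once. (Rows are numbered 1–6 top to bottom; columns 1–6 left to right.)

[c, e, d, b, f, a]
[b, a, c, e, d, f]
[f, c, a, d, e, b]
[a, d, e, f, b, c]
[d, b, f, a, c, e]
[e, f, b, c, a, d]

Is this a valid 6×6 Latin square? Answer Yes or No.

Yes

Each row is a permutation of the 6 symbols, and so is each column.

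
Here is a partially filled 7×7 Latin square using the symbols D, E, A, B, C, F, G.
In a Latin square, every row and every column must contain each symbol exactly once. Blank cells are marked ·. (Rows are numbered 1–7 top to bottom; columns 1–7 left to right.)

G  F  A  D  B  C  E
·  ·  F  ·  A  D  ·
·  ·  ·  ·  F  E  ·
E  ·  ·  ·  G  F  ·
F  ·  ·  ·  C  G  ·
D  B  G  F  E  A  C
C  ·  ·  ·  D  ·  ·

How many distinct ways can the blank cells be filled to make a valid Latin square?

10

Row 2, column 1: eliminating its row and column leaves {B}.
Row 2, column 2: eliminating its row and column leaves {E, C, G}.
Row 2, column 4: eliminating its row and column leaves {E, B, C, G}.
Row 2, column 7: eliminating its row and column leaves {B, G}.
Row 3, column 1: eliminating its row and column leaves {A, B}.
Row 3, column 2: eliminating its row and column leaves {D, A, C, G}.
Row 3, column 3: eliminating its row and column leaves {D, B, C}.
Row 3, column 4: eliminating its row and column leaves {A, B, C, G}.
Row 3, column 7: eliminating its row and column leaves {D, A, B, G}.
Row 4, column 2: eliminating its row and column leaves {D, A, C}.
Row 4, column 3: eliminating its row and column leaves {D, B, C}.
Row 4, column 4: eliminating its row and column leaves {A, B, C}.
Row 4, column 7: eliminating its row and column leaves {D, A, B}.
Row 5, column 2: eliminating its row and column leaves {D, E, A}.
Row 5, column 3: eliminating its row and column leaves {D, E, B}.
Row 5, column 4: eliminating its row and column leaves {E, A, B}.
Row 5, column 7: eliminating its row and column leaves {D, A, B}.
Row 7, column 2: eliminating its row and column leaves {E, A, G}.
Row 7, column 3: eliminating its row and column leaves {E, B}.
Row 7, column 4: eliminating its row and column leaves {E, A, B, G}.
Row 7, column 6: eliminating its row and column leaves {B}.
Row 7, column 7: eliminating its row and column leaves {A, B, F, G}.
Enumerating the assignments across these blanks that avoid any row or column repeat gives 10 completions.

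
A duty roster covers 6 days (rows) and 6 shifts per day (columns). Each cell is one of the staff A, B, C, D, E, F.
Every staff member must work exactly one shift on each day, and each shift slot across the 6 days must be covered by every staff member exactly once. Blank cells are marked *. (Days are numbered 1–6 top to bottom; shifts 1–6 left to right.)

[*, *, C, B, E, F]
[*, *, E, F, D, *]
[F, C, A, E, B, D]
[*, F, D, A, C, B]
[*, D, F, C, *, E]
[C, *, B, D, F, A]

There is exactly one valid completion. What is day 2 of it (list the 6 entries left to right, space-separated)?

A B E F D C

Day 2, shift 6: day 2 has {D, E, F} and shift 6 has {A, B, D, E, F}, leaving only C.
Day 1, shift 2: day 1 has {B, C, E, F} and shift 2 has {C, D, F}, leaving only A.
Day 2, shift 2: day 2 has {C, D, E, F} and shift 2 has {A, C, D, F}, leaving only B.
Day 2, shift 1: day 2 has {B, C, D, E, F} and shift 1 has {C, F}, leaving only A.
So day 2 reads: A B E F D C.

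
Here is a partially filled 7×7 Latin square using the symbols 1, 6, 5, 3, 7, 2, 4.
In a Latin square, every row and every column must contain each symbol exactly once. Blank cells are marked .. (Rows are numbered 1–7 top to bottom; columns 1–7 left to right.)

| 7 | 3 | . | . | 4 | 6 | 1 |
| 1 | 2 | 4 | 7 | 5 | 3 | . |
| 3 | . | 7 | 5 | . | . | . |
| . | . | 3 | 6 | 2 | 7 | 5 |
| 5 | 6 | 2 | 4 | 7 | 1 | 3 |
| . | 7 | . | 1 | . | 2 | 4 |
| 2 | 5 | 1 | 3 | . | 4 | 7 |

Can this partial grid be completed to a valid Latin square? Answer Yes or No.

No

Row 3, column 6: row 3 together with column 6 already contain {1, 6, 5, 3, 7, 2, 4} — every symbol — so nothing can go there. The grid has no valid completion.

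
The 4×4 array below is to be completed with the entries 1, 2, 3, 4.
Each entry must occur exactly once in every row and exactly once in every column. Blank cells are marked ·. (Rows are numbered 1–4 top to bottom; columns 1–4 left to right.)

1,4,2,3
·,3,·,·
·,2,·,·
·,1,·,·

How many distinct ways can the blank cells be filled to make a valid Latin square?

Row 2, column 1: eliminating its row and column leaves {2, 4}.
Row 2, column 3: eliminating its row and column leaves {1, 4}.
Row 2, column 4: eliminating its row and column leaves {1, 2, 4}.
Row 3, column 1: eliminating its row and column leaves {3, 4}.
Row 3, column 3: eliminating its row and column leaves {1, 3, 4}.
Row 3, column 4: eliminating its row and column leaves {1, 4}.
Row 4, column 1: eliminating its row and column leaves {2, 3, 4}.
Row 4, column 3: eliminating its row and column leaves {3, 4}.
Row 4, column 4: eliminating its row and column leaves {2, 4}.
Enumerating the assignments across these blanks that avoid any row or column repeat gives 4 completions.

4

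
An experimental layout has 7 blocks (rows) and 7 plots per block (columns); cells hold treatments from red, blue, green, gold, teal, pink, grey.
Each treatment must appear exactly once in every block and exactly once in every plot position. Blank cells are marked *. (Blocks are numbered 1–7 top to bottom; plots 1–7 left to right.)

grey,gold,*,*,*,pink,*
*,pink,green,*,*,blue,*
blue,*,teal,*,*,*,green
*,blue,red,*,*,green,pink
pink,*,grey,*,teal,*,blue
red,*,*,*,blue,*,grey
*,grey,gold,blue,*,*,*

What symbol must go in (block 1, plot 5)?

Block 1, plot 3: block 1 has {gold, pink, grey} and plot 3 has {red, green, gold, teal, grey}, leaving only blue.
Block 3, plot 2: block 3 has {blue, green, teal} and plot 2 has {blue, gold, pink, grey}, leaving only red.
Block 5, plot 2: block 5 has {blue, teal, pink, grey} and plot 2 has {red, blue, gold, pink, grey}, leaving only green.
Block 6, plot 2: block 6 has {red, blue, grey} and plot 2 has {red, blue, green, gold, pink, grey}, leaving only teal.
Block 6, plot 3: block 6 has {red, blue, teal, grey} and plot 3 has {red, blue, green, gold, teal, grey}, leaving only pink.
Block 6, plot 6: block 6 has {red, blue, teal, pink, grey} and plot 6 has {blue, green, pink}, leaving only gold.
Block 3, plot 6: block 3 has {red, blue, green, teal} and plot 6 has {blue, green, gold, pink}, leaving only grey.
Block 5, plot 6: block 5 has {blue, green, teal, pink, grey} and plot 6 has {blue, green, gold, pink, grey}, leaving only red.
Block 5, plot 4: block 5 has {red, blue, green, teal, pink, grey} and plot 4 has {blue}, leaving only gold.
Block 3, plot 4: block 3 has {red, blue, green, teal, grey} and plot 4 has {blue, gold}, leaving only pink.
Block 3, plot 5: block 3 has {red, blue, green, teal, pink, grey} and plot 5 has {blue, teal}, leaving only gold.
Block 4, plot 5: block 4 has {red, blue, green, pink} and plot 5 has {blue, gold, teal}, leaving only grey.
Block 2, plot 5: block 2 has {blue, green, pink} and plot 5 has {blue, gold, teal, grey}, leaving only red.
Block 1 already has {blue, gold, pink, grey} and plot 5 already has {red, blue, gold, teal, grey}, so block 1, plot 5 must be green.

green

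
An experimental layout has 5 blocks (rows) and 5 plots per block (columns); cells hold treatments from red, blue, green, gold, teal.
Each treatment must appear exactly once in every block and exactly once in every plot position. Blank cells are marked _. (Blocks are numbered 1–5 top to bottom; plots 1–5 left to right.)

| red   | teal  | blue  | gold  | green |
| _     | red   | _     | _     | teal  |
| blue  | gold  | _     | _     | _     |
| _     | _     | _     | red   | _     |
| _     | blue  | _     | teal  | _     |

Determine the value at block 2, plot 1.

gold

Block 3, plot 4: block 3 has {blue, gold} and plot 4 has {red, gold, teal}, leaving only green.
Block 2, plot 4: block 2 has {red, teal} and plot 4 has {red, green, gold, teal}, leaving only blue.
Block 3, plot 5: block 3 has {blue, green, gold} and plot 5 has {green, teal}, leaving only red.
Block 3, plot 3: block 3 has {red, blue, green, gold} and plot 3 has {blue}, leaving only teal.
Block 4, plot 2: block 4 has {red} and plot 2 has {red, blue, gold, teal}, leaving only green.
Block 4, plot 3: block 4 has {red, green} and plot 3 has {blue, teal}, leaving only gold.
Block 2, plot 3: block 2 has {red, blue, teal} and plot 3 has {blue, gold, teal}, leaving only green.
Block 2 already has {red, blue, green, teal} and plot 1 already has {red, blue}, so block 2, plot 1 must be gold.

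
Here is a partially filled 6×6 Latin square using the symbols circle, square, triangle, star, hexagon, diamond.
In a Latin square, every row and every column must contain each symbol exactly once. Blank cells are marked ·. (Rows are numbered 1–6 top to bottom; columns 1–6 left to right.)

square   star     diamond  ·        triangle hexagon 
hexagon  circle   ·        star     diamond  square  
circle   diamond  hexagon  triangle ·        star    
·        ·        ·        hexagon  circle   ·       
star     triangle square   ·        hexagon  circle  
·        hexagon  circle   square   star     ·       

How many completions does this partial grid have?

2

Row 1, column 4: eliminating its row and column leaves {circle}.
Row 2, column 3: eliminating its row and column leaves {triangle}.
Row 3, column 5: eliminating its row and column leaves {square}.
Row 4, column 1: eliminating its row and column leaves {triangle, diamond}.
Row 4, column 2: eliminating its row and column leaves {square}.
Row 4, column 3: eliminating its row and column leaves {triangle, star}.
Row 4, column 6: eliminating its row and column leaves {triangle, diamond}.
Row 5, column 4: eliminating its row and column leaves {diamond}.
Row 6, column 1: eliminating its row and column leaves {triangle, diamond}.
Row 6, column 6: eliminating its row and column leaves {triangle, diamond}.
Enumerating the assignments across these blanks that avoid any row or column repeat gives 2 completions.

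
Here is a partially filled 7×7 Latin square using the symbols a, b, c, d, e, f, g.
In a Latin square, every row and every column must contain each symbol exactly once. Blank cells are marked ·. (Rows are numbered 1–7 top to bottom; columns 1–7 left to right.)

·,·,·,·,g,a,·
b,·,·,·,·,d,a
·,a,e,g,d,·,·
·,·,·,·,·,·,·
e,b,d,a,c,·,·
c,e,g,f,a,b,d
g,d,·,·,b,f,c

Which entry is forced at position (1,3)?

c

Row 3, column 1: row 3 has {a, d, e, g} and column 1 has {b, c, e, g}, leaving only f.
Row 1, column 1: row 1 has {a, g} and column 1 has {b, c, e, f, g}, leaving only d.
Row 3, column 6: row 3 has {a, d, e, f, g} and column 6 has {a, b, d, f}, leaving only c.
Row 3, column 7: row 3 has {a, c, d, e, f, g} and column 7 has {a, c, d}, leaving only b.
Row 4, column 1: row 4 has {} and column 1 has {b, c, d, e, f, g}, leaving only a.
Row 5, column 6: row 5 has {a, b, c, d, e} and column 6 has {a, b, c, d, f}, leaving only g.
Row 4, column 6: row 4 has {a} and column 6 has {a, b, c, d, f, g}, leaving only e.
Row 4, column 5: row 4 has {a, e} and column 5 has {a, b, c, d, g}, leaving only f.
Row 2, column 5: row 2 has {a, b, d} and column 5 has {a, b, c, d, f, g}, leaving only e.
Row 2, column 4: row 2 has {a, b, d, e} and column 4 has {a, f, g}, leaving only c.
Row 2, column 3: row 2 has {a, b, c, d, e} and column 3 has {d, e, g}, leaving only f.
Row 2, column 2: row 2 has {a, b, c, d, e, f} and column 2 has {a, b, d, e}, leaving only g.
Row 4, column 2: row 4 has {a, e, f} and column 2 has {a, b, d, e, g}, leaving only c.
Row 1, column 2: row 1 has {a, d, g} and column 2 has {a, b, c, d, e, g}, leaving only f.
Row 1, column 7: row 1 has {a, d, f, g} and column 7 has {a, b, c, d}, leaving only e.
Row 1, column 4: row 1 has {a, d, e, f, g} and column 4 has {a, c, f, g}, leaving only b.
Row 1 already has {a, b, d, e, f, g} and column 3 already has {d, e, f, g}, so row 1, column 3 must be c.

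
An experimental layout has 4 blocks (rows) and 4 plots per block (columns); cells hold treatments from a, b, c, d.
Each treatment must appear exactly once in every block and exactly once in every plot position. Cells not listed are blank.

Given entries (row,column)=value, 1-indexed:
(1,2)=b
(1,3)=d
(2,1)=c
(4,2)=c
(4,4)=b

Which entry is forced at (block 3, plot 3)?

c

Block 1, plot 1: block 1 has {b, d} and plot 1 has {c}, leaving only a.
Block 1, plot 4: block 1 has {a, b, d} and plot 4 has {b}, leaving only c.
Block 4, plot 1: block 4 has {b, c} and plot 1 has {a, c}, leaving only d.
Block 3, plot 1: block 3 has {} and plot 1 has {a, c, d}, leaving only b.
Block 4, plot 3: block 4 has {b, c, d} and plot 3 has {d}, leaving only a.
Block 3 already has {b} and plot 3 already has {a, d}, so block 3, plot 3 must be c.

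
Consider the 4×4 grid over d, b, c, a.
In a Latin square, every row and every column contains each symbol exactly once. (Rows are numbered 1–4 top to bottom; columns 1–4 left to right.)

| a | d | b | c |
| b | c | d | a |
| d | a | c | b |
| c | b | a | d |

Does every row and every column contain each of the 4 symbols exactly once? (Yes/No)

Each row is a permutation of the 4 symbols, and so is each column.

Yes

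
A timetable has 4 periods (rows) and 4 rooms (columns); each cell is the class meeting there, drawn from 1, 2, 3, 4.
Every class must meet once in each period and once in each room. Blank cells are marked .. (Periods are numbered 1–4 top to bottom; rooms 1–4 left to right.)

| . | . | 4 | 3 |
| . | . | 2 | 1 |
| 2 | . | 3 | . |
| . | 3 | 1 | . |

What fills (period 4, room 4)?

2

Period 1, room 1: period 1 has {3, 4} and room 1 has {2}, leaving only 1.
Period 1, room 2: period 1 has {1, 3, 4} and room 2 has {3}, leaving only 2.
Period 2, room 2: period 2 has {1, 2} and room 2 has {2, 3}, leaving only 4.
Period 2, room 1: period 2 has {1, 2, 4} and room 1 has {1, 2}, leaving only 3.
Period 3, room 2: period 3 has {2, 3} and room 2 has {2, 3, 4}, leaving only 1.
Period 3, room 4: period 3 has {1, 2, 3} and room 4 has {1, 3}, leaving only 4.
Period 4 already has {1, 3} and room 4 already has {1, 3, 4}, so period 4, room 4 must be 2.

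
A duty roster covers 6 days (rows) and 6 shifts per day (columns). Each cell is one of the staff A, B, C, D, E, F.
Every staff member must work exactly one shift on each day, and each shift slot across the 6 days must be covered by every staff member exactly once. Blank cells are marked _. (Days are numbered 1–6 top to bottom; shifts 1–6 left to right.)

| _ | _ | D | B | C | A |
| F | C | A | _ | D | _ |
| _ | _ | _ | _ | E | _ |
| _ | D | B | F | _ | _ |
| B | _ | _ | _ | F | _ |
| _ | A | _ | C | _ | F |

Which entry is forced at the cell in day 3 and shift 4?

D

Day 1, shift 1: day 1 has {A, B, C, D} and shift 1 has {B, F}, leaving only E.
Day 1, shift 2: day 1 has {A, B, C, D, E} and shift 2 has {A, C, D}, leaving only F.
Day 2, shift 4: day 2 has {A, C, D, F} and shift 4 has {B, C, F}, leaving only E.
Day 2, shift 6: day 2 has {A, C, D, E, F} and shift 6 has {A, F}, leaving only B.
Day 3, shift 2: day 3 has {E} and shift 2 has {A, C, D, F}, leaving only B.
Day 4, shift 5: day 4 has {B, D, F} and shift 5 has {C, D, E, F}, leaving only A.
Day 4, shift 1: day 4 has {A, B, D, F} and shift 1 has {B, E, F}, leaving only C.
Day 4, shift 6: day 4 has {A, B, C, D, F} and shift 6 has {A, B, F}, leaving only E.
Day 5, shift 2: day 5 has {B, F} and shift 2 has {A, B, C, D, F}, leaving only E.
Day 5, shift 3: day 5 has {B, E, F} and shift 3 has {A, B, D}, leaving only C.
Day 3, shift 3: day 3 has {B, E} and shift 3 has {A, B, C, D}, leaving only F.
Day 5, shift 6: day 5 has {B, C, E, F} and shift 6 has {A, B, E, F}, leaving only D.
Day 3, shift 6: day 3 has {B, E, F} and shift 6 has {A, B, D, E, F}, leaving only C.
Day 5, shift 4: day 5 has {B, C, D, E, F} and shift 4 has {B, C, E, F}, leaving only A.
Day 3 already has {B, C, E, F} and shift 4 already has {A, B, C, E, F}, so day 3, shift 4 must be D.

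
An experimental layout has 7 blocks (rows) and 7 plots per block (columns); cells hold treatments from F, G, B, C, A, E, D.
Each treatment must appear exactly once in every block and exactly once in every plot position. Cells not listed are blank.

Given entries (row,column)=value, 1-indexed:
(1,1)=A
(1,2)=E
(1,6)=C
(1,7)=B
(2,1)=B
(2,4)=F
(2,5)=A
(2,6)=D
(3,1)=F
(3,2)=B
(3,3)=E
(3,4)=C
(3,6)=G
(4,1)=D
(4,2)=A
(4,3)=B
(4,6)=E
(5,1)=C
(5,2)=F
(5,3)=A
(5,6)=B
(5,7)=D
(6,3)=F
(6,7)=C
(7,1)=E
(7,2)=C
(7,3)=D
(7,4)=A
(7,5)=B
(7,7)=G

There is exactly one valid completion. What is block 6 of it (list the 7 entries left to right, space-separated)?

G D F B E A C

Block 6, plot 1: block 6 has {F, C} and plot 1 has {F, B, C, A, E, D}, leaving only G.
Block 6, plot 2: block 6 has {F, G, C} and plot 2 has {F, B, C, A, E}, leaving only D.
Block 6, plot 5: block 6 has {F, G, C, D} and plot 5 has {B, A}, leaving only E.
Block 6, plot 4: block 6 has {F, G, C, E, D} and plot 4 has {F, C, A}, leaving only B.
Block 6, plot 6: block 6 has {F, G, B, C, E, D} and plot 6 has {G, B, C, E, D}, leaving only A.
So block 6 reads: G D F B E A C.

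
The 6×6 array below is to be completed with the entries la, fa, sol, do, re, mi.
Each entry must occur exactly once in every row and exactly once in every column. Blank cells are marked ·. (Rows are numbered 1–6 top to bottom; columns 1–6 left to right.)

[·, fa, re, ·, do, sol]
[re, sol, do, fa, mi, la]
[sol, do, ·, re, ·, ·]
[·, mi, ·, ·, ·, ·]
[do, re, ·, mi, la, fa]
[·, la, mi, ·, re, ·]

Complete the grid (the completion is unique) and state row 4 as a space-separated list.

Row 1, column 4: row 1 has {fa, sol, do, re} and column 4 has {fa, re, mi}, leaving only la.
Row 1, column 1: row 1 has {la, fa, sol, do, re} and column 1 has {sol, do, re}, leaving only mi.
Row 3, column 5: row 3 has {sol, do, re} and column 5 has {la, do, re, mi}, leaving only fa.
Row 4, column 5: row 4 has {mi} and column 5 has {la, fa, do, re, mi}, leaving only sol.
Row 4, column 4: row 4 has {sol, mi} and column 4 has {la, fa, re, mi}, leaving only do.
Row 4, column 6: row 4 has {sol, do, mi} and column 6 has {la, fa, sol}, leaving only re.
Row 3, column 3: row 3 has {fa, sol, do, re} and column 3 has {do, re, mi}, leaving only la.
Row 4, column 3: row 4 has {sol, do, re, mi} and column 3 has {la, do, re, mi}, leaving only fa.
Row 4, column 1: row 4 has {fa, sol, do, re, mi} and column 1 has {sol, do, re, mi}, leaving only la.
So row 4 reads: la mi fa do sol re.

la mi fa do sol re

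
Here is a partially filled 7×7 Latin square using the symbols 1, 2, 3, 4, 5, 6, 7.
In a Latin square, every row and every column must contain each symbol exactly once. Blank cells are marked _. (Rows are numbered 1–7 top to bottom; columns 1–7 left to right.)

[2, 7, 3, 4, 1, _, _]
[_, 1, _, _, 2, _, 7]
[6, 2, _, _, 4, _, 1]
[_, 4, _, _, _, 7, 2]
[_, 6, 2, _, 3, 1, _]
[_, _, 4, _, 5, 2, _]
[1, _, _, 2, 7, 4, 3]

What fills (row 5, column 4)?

7

Row 4, column 5: row 4 has {2, 4, 7} and column 5 has {1, 2, 3, 4, 5, 7}, leaving only 6.
Row 6, column 2: row 6 has {2, 4, 5} and column 2 has {1, 2, 4, 6, 7}, leaving only 3.
Row 6, column 1: row 6 has {2, 3, 4, 5} and column 1 has {1, 2, 6}, leaving only 7.
Row 6, column 7: row 6 has {2, 3, 4, 5, 7} and column 7 has {1, 2, 3, 7}, leaving only 6.
Row 1, column 7: row 1 has {1, 2, 3, 4, 7} and column 7 has {1, 2, 3, 6, 7}, leaving only 5.
Row 1, column 6: row 1 has {1, 2, 3, 4, 5, 7} and column 6 has {1, 2, 4, 7}, leaving only 6.
Row 5, column 7: row 5 has {1, 2, 3, 6} and column 7 has {1, 2, 3, 5, 6, 7}, leaving only 4.
Row 5, column 1: row 5 has {1, 2, 3, 4, 6} and column 1 has {1, 2, 6, 7}, leaving only 5.
Row 5 already has {1, 2, 3, 4, 5, 6} and column 4 already has {2, 4}, so row 5, column 4 must be 7.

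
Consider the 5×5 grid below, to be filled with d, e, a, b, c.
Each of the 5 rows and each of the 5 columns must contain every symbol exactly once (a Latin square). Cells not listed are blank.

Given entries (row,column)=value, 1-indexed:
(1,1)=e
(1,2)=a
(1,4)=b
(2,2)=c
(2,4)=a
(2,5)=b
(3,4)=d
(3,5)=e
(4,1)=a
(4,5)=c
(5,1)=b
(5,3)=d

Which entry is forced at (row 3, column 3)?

Row 1, column 3: row 1 has {e, a, b} and column 3 has {d}, leaving only c.
Row 1, column 5: row 1 has {e, a, b, c} and column 5 has {e, b, c}, leaving only d.
Row 2, column 1: row 2 has {a, b, c} and column 1 has {e, a, b}, leaving only d.
Row 2, column 3: row 2 has {d, a, b, c} and column 3 has {d, c}, leaving only e.
Row 3, column 1: row 3 has {d, e} and column 1 has {d, e, a, b}, leaving only c.
Row 3, column 2: row 3 has {d, e, c} and column 2 has {a, c}, leaving only b.
Row 3 already has {d, e, b, c} and column 3 already has {d, e, c}, so row 3, column 3 must be a.

a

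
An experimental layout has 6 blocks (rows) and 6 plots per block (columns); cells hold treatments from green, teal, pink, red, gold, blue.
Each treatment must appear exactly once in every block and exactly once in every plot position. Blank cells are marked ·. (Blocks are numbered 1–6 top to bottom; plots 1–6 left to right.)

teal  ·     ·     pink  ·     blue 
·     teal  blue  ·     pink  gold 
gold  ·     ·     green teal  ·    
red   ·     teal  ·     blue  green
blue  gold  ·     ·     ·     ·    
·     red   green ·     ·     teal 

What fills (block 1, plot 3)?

Block 1, plot 2: block 1 has {teal, pink, blue} and plot 2 has {teal, red, gold}, leaving only green.
Block 2, plot 1: block 2 has {teal, pink, gold, blue} and plot 1 has {teal, red, gold, blue}, leaving only green.
Block 2, plot 4: block 2 has {green, teal, pink, gold, blue} and plot 4 has {green, pink}, leaving only red.
Block 4, plot 2: block 4 has {green, teal, red, blue} and plot 2 has {green, teal, red, gold}, leaving only pink.
Block 3, plot 2: block 3 has {green, teal, gold} and plot 2 has {green, teal, pink, red, gold}, leaving only blue.
Block 4, plot 4: block 4 has {green, teal, pink, red, blue} and plot 4 has {green, pink, red}, leaving only gold.
Block 5, plot 4: block 5 has {gold, blue} and plot 4 has {green, pink, red, gold}, leaving only teal.
Block 6, plot 1: block 6 has {green, teal, red} and plot 1 has {green, teal, red, gold, blue}, leaving only pink.
Block 6, plot 4: block 6 has {green, teal, pink, red} and plot 4 has {green, teal, pink, red, gold}, leaving only blue.
Block 6, plot 5: block 6 has {green, teal, pink, red, blue} and plot 5 has {teal, pink, blue}, leaving only gold.
Block 1, plot 5: block 1 has {green, teal, pink, blue} and plot 5 has {teal, pink, gold, blue}, leaving only red.
Block 1 already has {green, teal, pink, red, blue} and plot 3 already has {green, teal, blue}, so block 1, plot 3 must be gold.

gold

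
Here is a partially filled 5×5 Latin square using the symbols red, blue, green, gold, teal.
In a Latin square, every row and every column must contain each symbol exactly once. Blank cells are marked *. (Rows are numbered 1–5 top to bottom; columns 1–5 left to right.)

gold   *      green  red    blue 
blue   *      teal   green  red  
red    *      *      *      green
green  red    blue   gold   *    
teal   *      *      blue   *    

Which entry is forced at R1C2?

teal

Row 1 already has {red, blue, green, gold} and column 2 already has {red}, so row 1, column 2 must be teal.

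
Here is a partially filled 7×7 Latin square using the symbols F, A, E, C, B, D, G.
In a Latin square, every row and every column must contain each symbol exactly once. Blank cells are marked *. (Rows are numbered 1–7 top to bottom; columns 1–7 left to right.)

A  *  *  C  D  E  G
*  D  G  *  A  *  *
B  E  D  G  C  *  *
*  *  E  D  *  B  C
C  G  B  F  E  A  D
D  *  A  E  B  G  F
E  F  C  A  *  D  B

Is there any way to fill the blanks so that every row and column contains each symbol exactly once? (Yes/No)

No row or column among the givens repeats a symbol, and propagating forced cells runs into no contradiction.
One valid completion exists (for instance, A B F C D E G / F D G B A C E / B E D G C F A / G A E D F B C / C G B F E A D / D C A E B G F / E F C A G D B).

Yes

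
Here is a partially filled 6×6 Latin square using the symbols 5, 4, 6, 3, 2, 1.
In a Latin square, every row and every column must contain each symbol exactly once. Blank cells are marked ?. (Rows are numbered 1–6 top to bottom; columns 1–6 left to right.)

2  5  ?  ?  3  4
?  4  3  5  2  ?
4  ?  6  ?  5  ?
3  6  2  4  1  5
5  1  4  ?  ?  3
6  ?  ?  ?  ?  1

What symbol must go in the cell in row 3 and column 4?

Row 1, column 3: row 1 has {5, 4, 3, 2} and column 3 has {4, 6, 3, 2}, leaving only 1.
Row 1, column 4: row 1 has {5, 4, 3, 2, 1} and column 4 has {5, 4}, leaving only 6.
Row 2, column 1: row 2 has {5, 4, 3, 2} and column 1 has {5, 4, 6, 3, 2}, leaving only 1.
Row 2, column 6: row 2 has {5, 4, 3, 2, 1} and column 6 has {5, 4, 3, 1}, leaving only 6.
Row 3, column 6: row 3 has {5, 4, 6} and column 6 has {5, 4, 6, 3, 1}, leaving only 2.
Row 3, column 2: row 3 has {5, 4, 6, 2} and column 2 has {5, 4, 6, 1}, leaving only 3.
Row 3 already has {5, 4, 6, 3, 2} and column 4 already has {5, 4, 6}, so row 3, column 4 must be 1.

1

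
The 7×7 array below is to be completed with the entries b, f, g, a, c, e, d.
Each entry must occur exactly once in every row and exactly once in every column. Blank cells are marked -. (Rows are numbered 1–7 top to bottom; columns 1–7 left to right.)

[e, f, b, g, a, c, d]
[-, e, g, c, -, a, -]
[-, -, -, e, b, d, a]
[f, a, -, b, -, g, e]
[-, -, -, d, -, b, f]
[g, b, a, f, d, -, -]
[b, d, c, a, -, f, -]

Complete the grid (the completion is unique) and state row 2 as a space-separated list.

d e g c f a b

Row 2, column 1: row 2 has {g, a, c, e} and column 1 has {b, f, g, e}, leaving only d.
Row 2, column 5: row 2 has {g, a, c, e, d} and column 5 has {b, a, d}, leaving only f.
Row 2, column 7: row 2 has {f, g, a, c, e, d} and column 7 has {f, a, e, d}, leaving only b.
So row 2 reads: d e g c f a b.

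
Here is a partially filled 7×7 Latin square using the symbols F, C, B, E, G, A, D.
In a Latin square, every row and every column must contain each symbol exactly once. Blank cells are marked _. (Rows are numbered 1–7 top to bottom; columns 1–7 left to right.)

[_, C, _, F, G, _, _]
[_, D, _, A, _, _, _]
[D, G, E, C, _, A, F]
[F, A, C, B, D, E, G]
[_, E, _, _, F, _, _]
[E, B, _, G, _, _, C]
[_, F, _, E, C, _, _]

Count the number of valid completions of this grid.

Row 1, column 1: eliminating its row and column leaves {B, A}.
Row 1, column 3: eliminating its row and column leaves {B, A, D}.
Row 1, column 6: eliminating its row and column leaves {B, D}.
Row 1, column 7: eliminating its row and column leaves {B, E, A, D}.
Row 2, column 1: eliminating its row and column leaves {C, B, G}.
Row 2, column 3: eliminating its row and column leaves {F, B, G}.
Row 2, column 5: eliminating its row and column leaves {B, E}.
Row 2, column 6: eliminating its row and column leaves {F, C, B, G}.
Row 2, column 7: eliminating its row and column leaves {B, E}.
Row 3, column 5: eliminating its row and column leaves {B}.
Row 5, column 1: eliminating its row and column leaves {C, B, G, A}.
Row 5, column 3: eliminating its row and column leaves {B, G, A, D}.
Row 5, column 4: eliminating its row and column leaves {D}.
Row 5, column 6: eliminating its row and column leaves {C, B, G, D}.
Row 5, column 7: eliminating its row and column leaves {B, A, D}.
Row 6, column 3: eliminating its row and column leaves {F, A, D}.
Row 6, column 5: eliminating its row and column leaves {A}.
Row 6, column 6: eliminating its row and column leaves {F, D}.
Row 7, column 1: eliminating its row and column leaves {B, G, A}.
Row 7, column 3: eliminating its row and column leaves {B, G, A, D}.
Row 7, column 6: eliminating its row and column leaves {B, G, D}.
Row 7, column 7: eliminating its row and column leaves {B, A, D}.
Enumerating the assignments across these blanks that avoid any row or column repeat gives 6 completions.

6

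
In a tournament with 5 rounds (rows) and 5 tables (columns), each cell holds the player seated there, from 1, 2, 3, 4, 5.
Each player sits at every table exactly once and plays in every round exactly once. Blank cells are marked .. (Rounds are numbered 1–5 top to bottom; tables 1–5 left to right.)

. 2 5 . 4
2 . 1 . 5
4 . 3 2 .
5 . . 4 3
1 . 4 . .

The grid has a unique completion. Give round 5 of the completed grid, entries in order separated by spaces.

Round 5, table 5: round 5 has {1, 4} and table 5 has {3, 4, 5}, leaving only 2.
Round 1, table 1: round 1 has {2, 4, 5} and table 1 has {1, 2, 4, 5}, leaving only 3.
Round 1, table 4: round 1 has {2, 3, 4, 5} and table 4 has {2, 4}, leaving only 1.
Round 2, table 4: round 2 has {1, 2, 5} and table 4 has {1, 2, 4}, leaving only 3.
Round 5, table 4: round 5 has {1, 2, 4} and table 4 has {1, 2, 3, 4}, leaving only 5.
Round 5, table 2: round 5 has {1, 2, 4, 5} and table 2 has {2}, leaving only 3.
So round 5 reads: 1 3 4 5 2.

1 3 4 5 2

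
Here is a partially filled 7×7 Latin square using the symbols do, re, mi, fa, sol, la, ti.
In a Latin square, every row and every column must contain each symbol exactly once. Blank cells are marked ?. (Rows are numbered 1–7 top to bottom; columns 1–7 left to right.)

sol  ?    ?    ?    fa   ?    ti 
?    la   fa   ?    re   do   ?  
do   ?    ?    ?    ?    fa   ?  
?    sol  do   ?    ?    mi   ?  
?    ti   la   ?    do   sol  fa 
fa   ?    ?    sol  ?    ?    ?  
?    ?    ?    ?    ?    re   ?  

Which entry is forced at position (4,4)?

Row 1, column 6: row 1 has {fa, sol, ti} and column 6 has {do, re, mi, fa, sol}, leaving only la.
Row 6, column 6: row 6 has {fa, sol} and column 6 has {do, re, mi, fa, sol, la}, leaving only ti.
Row 4, column 4 is narrowed to {re, fa, la, ti}.
If it were re, then row 4, column 5 would be left with no valid symbol.
If it were la, then row 4, column 7 would be left with no valid symbol.
If it were ti, then row 4, column 7 would be left with no valid symbol.
So row 4, column 4 must be fa.

fa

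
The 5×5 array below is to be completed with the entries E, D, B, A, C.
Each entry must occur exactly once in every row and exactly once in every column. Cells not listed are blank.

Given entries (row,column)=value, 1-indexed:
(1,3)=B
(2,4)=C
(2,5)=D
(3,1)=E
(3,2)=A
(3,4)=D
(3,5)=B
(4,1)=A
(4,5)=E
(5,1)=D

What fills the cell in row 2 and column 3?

A

Row 1, column 1: row 1 has {B} and column 1 has {E, D, A}, leaving only C.
Row 1, column 5: row 1 has {B, C} and column 5 has {E, D, B}, leaving only A.
Row 1, column 4: row 1 has {B, A, C} and column 4 has {D, C}, leaving only E.
Row 1, column 2: row 1 has {E, B, A, C} and column 2 has {A}, leaving only D.
Row 2, column 1: row 2 has {D, C} and column 1 has {E, D, A, C}, leaving only B.
Row 2, column 2: row 2 has {D, B, C} and column 2 has {D, A}, leaving only E.
Row 2 already has {E, D, B, C} and column 3 already has {B}, so row 2, column 3 must be A.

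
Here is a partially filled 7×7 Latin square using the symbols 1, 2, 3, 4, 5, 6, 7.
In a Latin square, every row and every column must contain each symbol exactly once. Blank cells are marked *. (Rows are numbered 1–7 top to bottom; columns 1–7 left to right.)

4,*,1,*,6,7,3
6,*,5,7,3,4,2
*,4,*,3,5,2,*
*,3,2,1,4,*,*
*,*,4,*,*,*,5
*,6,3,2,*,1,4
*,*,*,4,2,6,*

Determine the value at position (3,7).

7

Row 1, column 4: row 1 has {1, 3, 4, 6, 7} and column 4 has {1, 2, 3, 4, 7}, leaving only 5.
Row 1, column 2: row 1 has {1, 3, 4, 5, 6, 7} and column 2 has {3, 4, 6}, leaving only 2.
Row 2, column 2: row 2 has {2, 3, 4, 5, 6, 7} and column 2 has {2, 3, 4, 6}, leaving only 1.
Row 4, column 6: row 4 has {1, 2, 3, 4} and column 6 has {1, 2, 4, 6, 7}, leaving only 5.
Row 4, column 1: row 4 has {1, 2, 3, 4, 5} and column 1 has {4, 6}, leaving only 7.
Row 3, column 1: row 3 has {2, 3, 4, 5} and column 1 has {4, 6, 7}, leaving only 1.
Row 4, column 7: row 4 has {1, 2, 3, 4, 5, 7} and column 7 has {2, 3, 4, 5}, leaving only 6.
Row 3 already has {1, 2, 3, 4, 5} and column 7 already has {2, 3, 4, 5, 6}, so row 3, column 7 must be 7.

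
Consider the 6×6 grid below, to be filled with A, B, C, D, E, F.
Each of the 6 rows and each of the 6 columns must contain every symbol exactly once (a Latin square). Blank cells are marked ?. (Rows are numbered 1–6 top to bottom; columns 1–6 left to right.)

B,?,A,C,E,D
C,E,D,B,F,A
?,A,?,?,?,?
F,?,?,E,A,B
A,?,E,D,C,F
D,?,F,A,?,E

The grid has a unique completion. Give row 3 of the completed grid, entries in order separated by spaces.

E A B F D C

Row 3, column 1: row 3 has {A} and column 1 has {A, B, C, D, F}, leaving only E.
Row 3, column 4: row 3 has {A, E} and column 4 has {A, B, C, D, E}, leaving only F.
Row 3, column 6: row 3 has {A, E, F} and column 6 has {A, B, D, E, F}, leaving only C.
Row 3, column 3: row 3 has {A, C, E, F} and column 3 has {A, D, E, F}, leaving only B.
Row 3, column 5: row 3 has {A, B, C, E, F} and column 5 has {A, C, E, F}, leaving only D.
So row 3 reads: E A B F D C.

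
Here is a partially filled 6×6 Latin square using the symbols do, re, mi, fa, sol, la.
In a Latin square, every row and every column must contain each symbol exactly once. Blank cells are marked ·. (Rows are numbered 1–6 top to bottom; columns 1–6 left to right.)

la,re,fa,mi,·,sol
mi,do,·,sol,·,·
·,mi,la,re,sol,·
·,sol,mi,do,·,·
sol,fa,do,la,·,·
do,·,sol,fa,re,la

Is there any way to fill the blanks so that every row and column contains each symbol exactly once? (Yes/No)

No

Row 6, column 2: row 6 together with column 2 already contain {do, re, mi, fa, sol, la} — every symbol — so nothing can go there. The grid has no valid completion.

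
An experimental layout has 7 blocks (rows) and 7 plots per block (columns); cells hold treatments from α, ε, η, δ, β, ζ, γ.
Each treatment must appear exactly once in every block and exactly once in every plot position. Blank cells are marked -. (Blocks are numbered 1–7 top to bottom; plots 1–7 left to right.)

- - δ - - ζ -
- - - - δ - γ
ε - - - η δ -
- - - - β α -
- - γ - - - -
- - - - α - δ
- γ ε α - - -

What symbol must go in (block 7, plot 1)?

Block 7, plot 5: block 7 has {α, ε, γ} and plot 5 has {α, η, δ, β}, leaving only ζ.
Block 5, plot 5: block 5 has {γ} and plot 5 has {α, η, δ, β, ζ}, leaving only ε.
Block 1, plot 5: block 1 has {δ, ζ} and plot 5 has {α, ε, η, δ, β, ζ}, leaving only γ.
Block 7, plot 1 is narrowed to {η, δ, β}.
If it were η, then block 7, plot 7 would be left with no valid symbol.
If it were β, then block 7, plot 7 would be left with no valid symbol.
So block 7, plot 1 must be δ.

δ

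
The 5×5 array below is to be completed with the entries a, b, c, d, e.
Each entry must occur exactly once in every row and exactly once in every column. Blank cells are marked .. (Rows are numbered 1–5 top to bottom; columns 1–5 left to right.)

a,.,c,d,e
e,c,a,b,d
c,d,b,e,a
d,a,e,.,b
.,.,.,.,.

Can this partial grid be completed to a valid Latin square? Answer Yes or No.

No row or column among the givens repeats a symbol, and propagating forced cells runs into no contradiction.
One valid completion exists (for instance, a b c d e / e c a b d / c d b e a / d a e c b / b e d a c).

Yes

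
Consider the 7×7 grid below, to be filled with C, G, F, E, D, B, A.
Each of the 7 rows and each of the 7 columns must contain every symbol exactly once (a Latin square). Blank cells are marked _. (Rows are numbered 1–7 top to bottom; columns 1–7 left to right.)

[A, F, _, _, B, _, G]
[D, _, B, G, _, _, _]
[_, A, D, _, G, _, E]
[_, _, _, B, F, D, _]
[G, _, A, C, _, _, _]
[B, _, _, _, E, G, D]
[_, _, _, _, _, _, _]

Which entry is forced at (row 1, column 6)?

C

Row 3, column 4: row 3 has {G, E, D, A} and column 4 has {C, G, B}, leaving only F.
Row 3, column 1: row 3 has {G, F, E, D, A} and column 1 has {G, D, B, A}, leaving only C.
Row 3, column 6: row 3 has {C, G, F, E, D, A} and column 6 has {G, D}, leaving only B.
Row 4, column 1: row 4 has {F, D, B} and column 1 has {C, G, D, B, A}, leaving only E.
Row 5, column 5: row 5 has {C, G, A} and column 5 has {G, F, E, B}, leaving only D.
Row 6, column 2: row 6 has {G, E, D, B} and column 2 has {F, A}, leaving only C.
Row 2, column 2: row 2 has {G, D, B} and column 2 has {C, F, A}, leaving only E.
Row 4, column 2: row 4 has {F, E, D, B} and column 2 has {C, F, E, A}, leaving only G.
Row 4, column 3: row 4 has {G, F, E, D, B} and column 3 has {D, B, A}, leaving only C.
Row 1, column 3: row 1 has {G, F, B, A} and column 3 has {C, D, B, A}, leaving only E.
Row 1 already has {G, F, E, B, A} and column 6 already has {G, D, B}, so row 1, column 6 must be C.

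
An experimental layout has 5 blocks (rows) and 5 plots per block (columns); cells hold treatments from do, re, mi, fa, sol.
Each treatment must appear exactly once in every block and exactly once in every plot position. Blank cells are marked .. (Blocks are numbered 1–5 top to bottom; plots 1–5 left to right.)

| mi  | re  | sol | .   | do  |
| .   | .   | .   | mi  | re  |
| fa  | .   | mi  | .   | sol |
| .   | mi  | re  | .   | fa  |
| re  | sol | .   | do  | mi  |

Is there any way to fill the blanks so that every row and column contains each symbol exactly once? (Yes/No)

No block or plot among the givens repeats a symbol, and propagating forced cells runs into no contradiction.
One valid completion exists (for instance, mi re sol fa do / sol fa do mi re / fa do mi re sol / do mi re sol fa / re sol fa do mi).

Yes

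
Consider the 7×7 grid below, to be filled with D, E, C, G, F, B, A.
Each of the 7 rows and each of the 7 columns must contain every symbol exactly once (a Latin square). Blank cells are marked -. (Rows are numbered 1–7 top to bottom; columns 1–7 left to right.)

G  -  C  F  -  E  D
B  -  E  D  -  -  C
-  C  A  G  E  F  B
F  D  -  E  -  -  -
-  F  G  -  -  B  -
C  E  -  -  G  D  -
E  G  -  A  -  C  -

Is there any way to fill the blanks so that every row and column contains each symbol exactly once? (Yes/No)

Yes

No row or column among the givens repeats a symbol, and propagating forced cells runs into no contradiction.
One valid completion exists (for instance, G B C F A E D / B A E D F G C / D C A G E F B / F D B E C A G / A F G C D B E / C E F B G D A / E G D A B C F).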